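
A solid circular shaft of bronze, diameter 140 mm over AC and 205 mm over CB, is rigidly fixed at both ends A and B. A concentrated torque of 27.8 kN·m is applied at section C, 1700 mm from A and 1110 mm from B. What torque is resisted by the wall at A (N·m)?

Compatibility: T_A·a/J_AC = T_B·b/J_CB with T_A + T_B = T₀.
J_AC = 3.77×10^-5 m⁴, J_CB = 1.73×10^-4 m⁴, so T_A = T₀·(J_AC/a)/((J_AC/a)+(J_CB/b)) = 3457 N·m, T_B = 24340 N·m.

3460 N·m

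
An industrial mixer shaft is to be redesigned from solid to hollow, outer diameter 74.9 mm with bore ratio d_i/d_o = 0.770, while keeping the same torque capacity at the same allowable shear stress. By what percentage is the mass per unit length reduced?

Equal τ_max and T ⇒ the solid shaft needs d_s³ = d_o³(1−k⁴), so d_s = 74.9·(1−0.770⁴)^(1/3) = 64.83 mm.
Area ratio A_h/A_s = d_o²(1−k²)/d_s² = (1−k²)/(1−k⁴)^(2/3) = 0.5434.
Mass saving = 1 − 0.5434 = 45.7 %.

45.7 %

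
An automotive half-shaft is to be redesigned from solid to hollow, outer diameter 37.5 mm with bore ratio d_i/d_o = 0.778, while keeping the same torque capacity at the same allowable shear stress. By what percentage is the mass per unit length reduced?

Equal τ_max and T ⇒ the solid shaft needs d_s³ = d_o³(1−k⁴), so d_s = 37.5·(1−0.778⁴)^(1/3) = 32.21 mm.
Area ratio A_h/A_s = d_o²(1−k²)/d_s² = (1−k²)/(1−k⁴)^(2/3) = 0.5350.
Mass saving = 1 − 0.5350 = 46.5 %.

46.5 %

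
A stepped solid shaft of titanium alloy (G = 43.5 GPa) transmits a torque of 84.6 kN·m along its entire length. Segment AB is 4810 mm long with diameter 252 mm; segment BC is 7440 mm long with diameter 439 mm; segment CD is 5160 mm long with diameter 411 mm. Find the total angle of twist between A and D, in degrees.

J_AB = π(0.252)⁴/32 = 3.96×10^-4 m⁴; J_BC = π(0.439)⁴/32 = 3.65×10^-3 m⁴; J_CD = π(0.411)⁴/32 = 2.80×10^-3 m⁴.
θ = (T/G)·Σ L_i/J_i = (84600/43.5×10⁹)·(4.81/3.96×10^-4 + 7.44/3.65×10^-3 + 5.16/2.80×10^-3) = 0.03118 rad.

1.79°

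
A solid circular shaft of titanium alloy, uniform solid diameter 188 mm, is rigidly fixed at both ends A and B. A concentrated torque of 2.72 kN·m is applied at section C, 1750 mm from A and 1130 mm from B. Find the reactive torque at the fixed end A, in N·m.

1070 N·m

With uniform GJ and both ends fixed, compatibility θ_AC = θ_CB gives T_A·a = T_B·b, together with T_A + T_B = T₀.
T_A = T₀·b/(a+b) = 2720·1130/2880 = 1067 N·m; T_B = 1653 N·m.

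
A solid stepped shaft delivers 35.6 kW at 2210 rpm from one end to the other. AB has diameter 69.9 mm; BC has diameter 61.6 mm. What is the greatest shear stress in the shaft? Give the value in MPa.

ω = 2π·2210/60 = 231.4 rad/s, so T = P/ω = 35.6×10³ / 231.4 = 153.8 N·m.
Under the same torque, τ_max = 16T/(πd³) is largest where d is smallest — segment BC (d = 61.6 mm).
τ_max = 16·153.8/(π·(0.0616)³) = 3.352×10^6 Pa.

3.35 MPa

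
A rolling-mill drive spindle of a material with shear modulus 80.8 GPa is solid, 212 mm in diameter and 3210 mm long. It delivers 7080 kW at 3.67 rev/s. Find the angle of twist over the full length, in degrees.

ω = 2π·3.67 = 23.06 rad/s, so T = P/ω = 7080×10³ / 23.06 = 307000 N·m.
J = πd⁴/32 = π(0.212)⁴/32 = 1.983×10^-4 m⁴.
θ = T·L/(G·J) = 307000 × 3.21 / (80.8×10⁹ × 1.983×10^-4) = 0.06151 rad.

3.52°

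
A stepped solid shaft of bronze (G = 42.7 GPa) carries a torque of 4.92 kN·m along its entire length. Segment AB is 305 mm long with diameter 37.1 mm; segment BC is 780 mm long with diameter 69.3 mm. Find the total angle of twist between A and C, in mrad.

J_AB = π(0.0371)⁴/32 = 1.86×10^-7 m⁴; J_BC = π(0.0693)⁴/32 = 2.26×10^-6 m⁴.
θ = (T/G)·Σ L_i/J_i = (4920/42.7×10⁹)·(0.305/1.86×10^-7 + 0.780/2.26×10^-6) = 0.2286 rad.

229 mrad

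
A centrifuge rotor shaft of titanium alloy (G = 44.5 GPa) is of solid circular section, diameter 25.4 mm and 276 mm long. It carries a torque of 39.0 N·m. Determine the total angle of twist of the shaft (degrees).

0.339°

J = πd⁴/32 = π(0.0254)⁴/32 = 4.086×10^-8 m⁴.
θ = T·L/(G·J) = 39.00 × 0.276 / (44.5×10⁹ × 4.086×10^-8) = 5.919×10^-3 rad.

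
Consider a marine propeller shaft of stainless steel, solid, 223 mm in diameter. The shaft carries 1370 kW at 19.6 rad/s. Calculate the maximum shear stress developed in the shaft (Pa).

3.21e7 Pa

ω = 19.6 rad/s, so T = P/ω = 1370×10³ / 19.60 = 69900 N·m.
J = πd⁴/32 = π(0.223)⁴/32 = 2.428×10^-4 m⁴.
τ_max = T·r/J = 69900 × 0.112 / 2.428×10^-4 = 3.210×10^7 Pa.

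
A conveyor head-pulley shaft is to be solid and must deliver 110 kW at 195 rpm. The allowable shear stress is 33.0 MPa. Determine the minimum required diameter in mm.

94.0 mm

ω = 2π·195/60 = 20.42 rad/s, so T = P/ω = 110×10³ / 20.42 = 5387 N·m.
For a solid shaft τ_max = 16T/(πd³), so d = (16T/(π τ_allow))^(1/3) = (16·5387/(π·3.30×10^7))^(1/3) = 0.09403 m.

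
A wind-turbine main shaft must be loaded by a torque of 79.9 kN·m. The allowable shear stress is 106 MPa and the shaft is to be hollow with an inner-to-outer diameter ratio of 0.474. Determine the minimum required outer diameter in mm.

159 mm

For a hollow shaft with d_i/d_o = 0.474: τ_max = 16T/(π d_o³ (1−k⁴)), so d_o = [16T/(π τ_allow (1−k⁴))]^(1/3) = [16·79900/(π·1.06×10^8·0.9495)]^(1/3) = 0.1593 m.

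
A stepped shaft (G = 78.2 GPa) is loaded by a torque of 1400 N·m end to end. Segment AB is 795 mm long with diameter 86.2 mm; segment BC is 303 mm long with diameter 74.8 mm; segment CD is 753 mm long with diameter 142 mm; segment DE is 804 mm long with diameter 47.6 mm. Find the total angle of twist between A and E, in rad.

0.0333 rad

J_AB = π(0.0862)⁴/32 = 5.42×10^-6 m⁴; J_BC = π(0.0748)⁴/32 = 3.07×10^-6 m⁴; J_CD = π(0.142)⁴/32 = 3.99×10^-5 m⁴; J_DE = π(0.0476)⁴/32 = 5.04×10^-7 m⁴.
θ = (T/G)·Σ L_i/J_i = (1400/78.2×10⁹)·(0.795/5.42×10^-6 + 0.303/3.07×10^-6 + 0.753/3.99×10^-5 + 0.804/5.04×10^-7) = 0.03329 rad.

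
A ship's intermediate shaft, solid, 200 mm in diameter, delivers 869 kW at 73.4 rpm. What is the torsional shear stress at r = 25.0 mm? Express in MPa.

18.0 MPa

ω = 2π·73.4/60 = 7.686 rad/s, so T = P/ω = 869×10³ / 7.686 = 113100 N·m.
J = πd⁴/32 = π(0.200)⁴/32 = 1.571×10^-4 m⁴.
Shear stress varies linearly with radius: τ = T·r/J = 113100 × 0.0250 / 1.571×10^-4 = 1.799×10^7 Pa.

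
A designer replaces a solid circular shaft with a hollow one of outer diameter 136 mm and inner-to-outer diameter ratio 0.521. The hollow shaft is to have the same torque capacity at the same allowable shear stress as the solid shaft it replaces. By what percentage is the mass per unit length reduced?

Equal τ_max and T ⇒ the solid shaft needs d_s³ = d_o³(1−k⁴), so d_s = 136·(1−0.521⁴)^(1/3) = 132.6 mm.
Area ratio A_h/A_s = d_o²(1−k²)/d_s² = (1−k²)/(1−k⁴)^(2/3) = 0.7667.
Mass saving = 1 − 0.7667 = 23.3 %.

23.3 %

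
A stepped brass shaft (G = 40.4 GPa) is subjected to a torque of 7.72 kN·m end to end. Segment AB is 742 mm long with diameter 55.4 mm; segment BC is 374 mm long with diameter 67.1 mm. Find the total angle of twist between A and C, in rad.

J_AB = π(0.0554)⁴/32 = 9.25×10^-7 m⁴; J_BC = π(0.0671)⁴/32 = 1.99×10^-6 m⁴.
θ = (T/G)·Σ L_i/J_i = (7720/40.4×10⁹)·(0.742/9.25×10^-7 + 0.374/1.99×10^-6) = 0.1892 rad.

0.189 rad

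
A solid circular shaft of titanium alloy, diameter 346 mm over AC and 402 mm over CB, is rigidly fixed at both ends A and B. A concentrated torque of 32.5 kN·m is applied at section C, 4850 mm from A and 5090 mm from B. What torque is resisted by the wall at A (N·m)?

11900 N·m

Compatibility: T_A·a/J_AC = T_B·b/J_CB with T_A + T_B = T₀.
J_AC = 1.41×10^-3 m⁴, J_CB = 2.56×10^-3 m⁴, so T_A = T₀·(J_AC/a)/((J_AC/a)+(J_CB/b)) = 11880 N·m, T_B = 20620 N·m.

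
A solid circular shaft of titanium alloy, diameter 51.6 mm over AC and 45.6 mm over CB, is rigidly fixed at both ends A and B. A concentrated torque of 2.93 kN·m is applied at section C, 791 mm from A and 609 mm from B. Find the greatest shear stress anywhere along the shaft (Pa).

Compatibility: T_A·a/J_AC = T_B·b/J_CB with T_A + T_B = T₀.
J_AC = 6.96×10^-7 m⁴, J_CB = 4.24×10^-7 m⁴, so T_A = T₀·(J_AC/a)/((J_AC/a)+(J_CB/b)) = 1635 N·m, T_B = 1295 N·m.
τ in each portion: τ_AC = 6.06×10^7 Pa, τ_CB = 6.96×10^7 Pa; maximum is in CB.
τ_max = T_CB·r/J = 1295·0.0228/4.24×10^-7 = 6.956×10^7 Pa.

6.96e7 Pa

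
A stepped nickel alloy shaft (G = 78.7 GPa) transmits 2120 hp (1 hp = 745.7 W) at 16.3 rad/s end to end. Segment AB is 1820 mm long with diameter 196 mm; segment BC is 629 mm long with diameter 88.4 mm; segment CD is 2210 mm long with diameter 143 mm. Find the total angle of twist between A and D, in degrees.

ω = 16.3 rad/s, so T = P/ω = 2120×745.7 / 16.30 = 96990 N·m.
J_AB = π(0.196)⁴/32 = 1.45×10^-4 m⁴; J_BC = π(0.0884)⁴/32 = 6.00×10^-6 m⁴; J_CD = π(0.143)⁴/32 = 4.11×10^-5 m⁴.
θ = (T/G)·Σ L_i/J_i = (96990/78.7×10⁹)·(1.82/1.45×10^-4 + 0.629/6.00×10^-6 + 2.21/4.11×10^-5) = 0.2111 rad.

12.1°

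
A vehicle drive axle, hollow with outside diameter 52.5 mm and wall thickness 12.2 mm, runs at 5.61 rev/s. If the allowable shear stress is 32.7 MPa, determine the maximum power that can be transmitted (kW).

J = π(d_o⁴ − d_i⁴)/32 = π(0.0525⁴ − 0.0281⁴)/32 = 6.846×10^-7 m⁴.
T_max = τ_allow·J/r = 3.27×10^7 × 6.846×10^-7 / 0.0262 = 852.8 N·m.
ω = 2π·5.61 = 35.25 rad/s, so P_max = T_max·ω = 3.006×10^4 W.

30.1 kW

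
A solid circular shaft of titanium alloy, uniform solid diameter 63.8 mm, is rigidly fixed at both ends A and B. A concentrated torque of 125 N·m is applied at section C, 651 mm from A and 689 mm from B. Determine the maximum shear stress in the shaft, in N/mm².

1.26 N/mm²

With uniform GJ and both ends fixed, compatibility θ_AC = θ_CB gives T_A·a = T_B·b, together with T_A + T_B = T₀.
T_A = T₀·b/(a+b) = 125.0·689/1340 = 64.27 N·m; T_B = 60.73 N·m.
τ in each portion: τ_AC = 1.26×10^6 Pa, τ_CB = 1.19×10^6 Pa; maximum is in AC.
τ_max = T_AC·r/J = 64.27·0.0319/1.63×10^-6 = 1.260×10^6 Pa.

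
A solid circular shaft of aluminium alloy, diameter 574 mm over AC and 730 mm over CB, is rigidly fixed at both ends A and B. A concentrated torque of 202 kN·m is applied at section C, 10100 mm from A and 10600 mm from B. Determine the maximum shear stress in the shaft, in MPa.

1.89 MPa

Compatibility: T_A·a/J_AC = T_B·b/J_CB with T_A + T_B = T₀.
J_AC = 0.0107 m⁴, J_CB = 0.0279 m⁴, so T_A = T₀·(J_AC/a)/((J_AC/a)+(J_CB/b)) = 57840 N·m, T_B = 144200 N·m.
τ in each portion: τ_AC = 1.56×10^6 Pa, τ_CB = 1.89×10^6 Pa; maximum is in CB.
τ_max = T_CB·r/J = 144200·0.365/0.0279 = 1.887×10^6 Pa.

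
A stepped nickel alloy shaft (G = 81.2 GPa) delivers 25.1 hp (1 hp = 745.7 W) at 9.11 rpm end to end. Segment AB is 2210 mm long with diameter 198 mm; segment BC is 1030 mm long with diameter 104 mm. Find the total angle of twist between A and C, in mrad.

ω = 2π·9.11/60 = 0.9540 rad/s, so T = P/ω = 25.1×745.7 / 0.9540 = 19620 N·m.
J_AB = π(0.198)⁴/32 = 1.51×10^-4 m⁴; J_BC = π(0.104)⁴/32 = 1.15×10^-5 m⁴.
θ = (T/G)·Σ L_i/J_i = (19620/81.2×10⁹)·(2.21/1.51×10^-4 + 1.03/1.15×10^-5) = 0.02521 rad.

25.2 mrad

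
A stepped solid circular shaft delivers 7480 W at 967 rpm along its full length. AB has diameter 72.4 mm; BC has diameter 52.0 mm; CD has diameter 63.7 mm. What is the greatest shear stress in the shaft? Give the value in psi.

388 psi

ω = 2π·967/60 = 101.3 rad/s, so T = P/ω = 7480 / 101.3 = 73.87 N·m.
Under the same torque, τ_max = 16T/(πd³) is largest where d is smallest — segment BC (d = 52.0 mm).
τ_max = 16·73.87/(π·(0.0520)³) = 2.676×10^6 Pa.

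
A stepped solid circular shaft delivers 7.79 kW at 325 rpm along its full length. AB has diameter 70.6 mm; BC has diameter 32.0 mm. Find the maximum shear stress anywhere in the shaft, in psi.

ω = 2π·325/60 = 34.03 rad/s, so T = P/ω = 7.79×10³ / 34.03 = 228.9 N·m.
Under the same torque, τ_max = 16T/(πd³) is largest where d is smallest — segment BC (d = 32.0 mm).
τ_max = 16·228.9/(π·(0.0320)³) = 3.558×10^7 Pa.

5160 psi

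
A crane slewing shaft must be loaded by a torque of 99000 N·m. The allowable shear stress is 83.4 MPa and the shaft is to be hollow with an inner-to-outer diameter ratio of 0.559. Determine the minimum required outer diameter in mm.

189 mm

For a hollow shaft with d_i/d_o = 0.559: τ_max = 16T/(π d_o³ (1−k⁴)), so d_o = [16T/(π τ_allow (1−k⁴))]^(1/3) = [16·99000/(π·8.34×10^7·0.9024)]^(1/3) = 0.1885 m.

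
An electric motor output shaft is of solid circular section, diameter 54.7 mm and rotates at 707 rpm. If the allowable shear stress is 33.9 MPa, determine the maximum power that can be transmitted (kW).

J = πd⁴/32 = π(0.0547)⁴/32 = 8.789×10^-7 m⁴.
T_max = τ_allow·J/r = 3.39×10^7 × 8.789×10^-7 / 0.0274 = 1089 N·m.
ω = 2π·707/60 = 74.04 rad/s, so P_max = T_max·ω = 8.066×10^4 W.

80.7 kW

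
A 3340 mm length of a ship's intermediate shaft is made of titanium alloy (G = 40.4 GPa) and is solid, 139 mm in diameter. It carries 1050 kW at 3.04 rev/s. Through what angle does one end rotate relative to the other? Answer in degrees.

ω = 2π·3.04 = 19.10 rad/s, so T = P/ω = 1050×10³ / 19.10 = 54970 N·m.
J = πd⁴/32 = π(0.139)⁴/32 = 3.665×10^-5 m⁴.
θ = T·L/(G·J) = 54970 × 3.34 / (40.4×10⁹ × 3.665×10^-5) = 0.1240 rad.

7.11°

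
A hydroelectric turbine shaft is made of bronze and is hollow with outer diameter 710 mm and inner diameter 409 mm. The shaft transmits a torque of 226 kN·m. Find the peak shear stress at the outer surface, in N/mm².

J = π(d_o⁴ − d_i⁴)/32 = π(0.710⁴ − 0.409⁴)/32 = 0.02220 m⁴.
τ_max = T·r/J = 226000 × 0.355 / 0.02220 = 3.614×10^6 Pa.

3.61 N/mm²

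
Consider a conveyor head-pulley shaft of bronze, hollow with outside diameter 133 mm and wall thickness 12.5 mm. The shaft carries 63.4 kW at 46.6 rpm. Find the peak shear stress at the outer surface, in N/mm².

49.8 N/mm²

ω = 2π·46.6/60 = 4.880 rad/s, so T = P/ω = 63.4×10³ / 4.880 = 12990 N·m.
J = π(d_o⁴ − d_i⁴)/32 = π(0.133⁴ − 0.108⁴)/32 = 1.736×10^-5 m⁴.
τ_max = T·r/J = 12990 × 0.0665 / 1.736×10^-5 = 4.976×10^7 Pa.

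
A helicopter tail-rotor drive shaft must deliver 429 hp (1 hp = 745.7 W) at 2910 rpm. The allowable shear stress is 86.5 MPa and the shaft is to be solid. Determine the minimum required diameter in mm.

ω = 2π·2910/60 = 304.7 rad/s, so T = P/ω = 429×745.7 / 304.7 = 1050 N·m.
For a solid shaft τ_max = 16T/(πd³), so d = (16T/(π τ_allow))^(1/3) = (16·1050/(π·8.65×10^7))^(1/3) = 0.03954 m.

39.5 mm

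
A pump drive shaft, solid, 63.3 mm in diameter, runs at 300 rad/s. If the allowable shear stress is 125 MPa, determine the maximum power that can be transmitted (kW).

J = πd⁴/32 = π(0.0633)⁴/32 = 1.576×10^-6 m⁴.
T_max = τ_allow·J/r = 1.25×10^8 × 1.576×10^-6 / 0.0316 = 6225 N·m.
ω = 300 rad/s, so P_max = T_max·ω = 1.868×10^6 W.

1870 kW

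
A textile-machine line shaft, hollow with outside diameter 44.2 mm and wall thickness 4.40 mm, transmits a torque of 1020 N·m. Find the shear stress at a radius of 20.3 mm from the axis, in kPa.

93900 kPa

J = π(d_o⁴ − d_i⁴)/32 = π(0.0442⁴ − 0.0354⁴)/32 = 2.205×10^-7 m⁴.
Shear stress varies linearly with radius: τ = T·r/J = 1020 × 0.0203 / 2.205×10^-7 = 9.389×10^7 Pa.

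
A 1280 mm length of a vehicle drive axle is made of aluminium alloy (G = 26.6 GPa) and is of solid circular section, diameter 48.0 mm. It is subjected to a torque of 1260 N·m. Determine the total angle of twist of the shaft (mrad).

116 mrad

J = πd⁴/32 = π(0.0480)⁴/32 = 5.212×10^-7 m⁴.
θ = T·L/(G·J) = 1260 × 1.28 / (26.6×10⁹ × 5.212×10^-7) = 0.1163 rad.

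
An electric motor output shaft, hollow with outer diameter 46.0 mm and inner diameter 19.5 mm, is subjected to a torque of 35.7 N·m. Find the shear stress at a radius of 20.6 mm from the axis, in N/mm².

1.73 N/mm²

J = π(d_o⁴ − d_i⁴)/32 = π(0.0460⁴ − 0.0195⁴)/32 = 4.254×10^-7 m⁴.
Shear stress varies linearly with radius: τ = T·r/J = 35.70 × 0.0206 / 4.254×10^-7 = 1.729×10^6 Pa.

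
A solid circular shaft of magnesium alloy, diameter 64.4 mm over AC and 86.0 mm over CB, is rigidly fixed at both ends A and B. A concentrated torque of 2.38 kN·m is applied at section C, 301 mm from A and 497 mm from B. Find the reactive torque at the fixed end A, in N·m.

813 N·m

Compatibility: T_A·a/J_AC = T_B·b/J_CB with T_A + T_B = T₀.
J_AC = 1.69×10^-6 m⁴, J_CB = 5.37×10^-6 m⁴, so T_A = T₀·(J_AC/a)/((J_AC/a)+(J_CB/b)) = 813.4 N·m, T_B = 1567 N·m.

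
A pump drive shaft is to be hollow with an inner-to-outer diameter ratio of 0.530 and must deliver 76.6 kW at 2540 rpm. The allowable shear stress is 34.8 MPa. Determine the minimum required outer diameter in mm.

ω = 2π·2540/60 = 266.0 rad/s, so T = P/ω = 76.6×10³ / 266.0 = 288.0 N·m.
For a hollow shaft with d_i/d_o = 0.530: τ_max = 16T/(π d_o³ (1−k⁴)), so d_o = [16T/(π τ_allow (1−k⁴))]^(1/3) = [16·288.0/(π·3.48×10^7·0.9211)]^(1/3) = 0.03577 m.

35.8 mm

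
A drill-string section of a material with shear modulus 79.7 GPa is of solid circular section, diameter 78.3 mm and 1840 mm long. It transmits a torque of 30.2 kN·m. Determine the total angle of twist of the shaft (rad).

J = πd⁴/32 = π(0.0783)⁴/32 = 3.690×10^-6 m⁴.
θ = T·L/(G·J) = 30200 × 1.84 / (79.7×10⁹ × 3.690×10^-6) = 0.1889 rad.

0.189 rad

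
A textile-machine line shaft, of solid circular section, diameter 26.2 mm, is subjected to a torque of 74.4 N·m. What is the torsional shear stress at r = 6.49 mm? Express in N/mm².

10.4 N/mm²

J = πd⁴/32 = π(0.0262)⁴/32 = 4.626×10^-8 m⁴.
Shear stress varies linearly with radius: τ = T·r/J = 74.40 × 0.00649 / 4.626×10^-8 = 1.044×10^7 Pa.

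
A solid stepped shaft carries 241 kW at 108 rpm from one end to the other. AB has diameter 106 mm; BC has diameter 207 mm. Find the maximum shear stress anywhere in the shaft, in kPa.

ω = 2π·108/60 = 11.31 rad/s, so T = P/ω = 241×10³ / 11.31 = 21310 N·m.
Under the same torque, τ_max = 16T/(πd³) is largest where d is smallest — segment AB (d = 106 mm).
τ_max = 16·21310/(π·(0.106)³) = 9.112×10^7 Pa.

91100 kPa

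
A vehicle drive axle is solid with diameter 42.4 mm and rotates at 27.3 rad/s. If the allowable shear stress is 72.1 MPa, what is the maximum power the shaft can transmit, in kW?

J = πd⁴/32 = π(0.0424)⁴/32 = 3.173×10^-7 m⁴.
T_max = τ_allow·J/r = 7.21×10^7 × 3.173×10^-7 / 0.0212 = 1079 N·m.
ω = 27.3 rad/s, so P_max = T_max·ω = 2.946×10^4 W.

29.5 kW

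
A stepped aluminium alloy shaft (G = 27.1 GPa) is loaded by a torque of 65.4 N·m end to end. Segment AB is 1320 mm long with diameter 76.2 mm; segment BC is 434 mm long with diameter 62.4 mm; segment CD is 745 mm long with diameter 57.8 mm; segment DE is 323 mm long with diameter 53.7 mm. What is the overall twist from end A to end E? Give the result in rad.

0.00426 rad

J_AB = π(0.0762)⁴/32 = 3.31×10^-6 m⁴; J_BC = π(0.0624)⁴/32 = 1.49×10^-6 m⁴; J_CD = π(0.0578)⁴/32 = 1.10×10^-6 m⁴; J_DE = π(0.0537)⁴/32 = 8.16×10^-7 m⁴.
θ = (T/G)·Σ L_i/J_i = (65.40/27.1×10⁹)·(1.32/3.31×10^-6 + 0.434/1.49×10^-6 + 0.745/1.10×10^-6 + 0.323/8.16×10^-7) = 4.262×10^-3 rad.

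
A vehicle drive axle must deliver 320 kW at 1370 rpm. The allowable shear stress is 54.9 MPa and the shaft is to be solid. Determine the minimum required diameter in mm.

59.1 mm

ω = 2π·1370/60 = 143.5 rad/s, so T = P/ω = 320×10³ / 143.5 = 2230 N·m.
For a solid shaft τ_max = 16T/(πd³), so d = (16T/(π τ_allow))^(1/3) = (16·2230/(π·5.49×10^7))^(1/3) = 0.05915 m.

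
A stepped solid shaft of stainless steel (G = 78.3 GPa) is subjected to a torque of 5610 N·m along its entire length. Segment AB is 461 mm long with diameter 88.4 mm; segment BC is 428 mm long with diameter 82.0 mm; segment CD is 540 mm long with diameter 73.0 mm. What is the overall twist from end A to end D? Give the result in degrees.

1.51°

J_AB = π(0.0884)⁴/32 = 6.00×10^-6 m⁴; J_BC = π(0.0820)⁴/32 = 4.44×10^-6 m⁴; J_CD = π(0.0730)⁴/32 = 2.79×10^-6 m⁴.
θ = (T/G)·Σ L_i/J_i = (5610/78.3×10⁹)·(0.461/6.00×10^-6 + 0.428/4.44×10^-6 + 0.540/2.79×10^-6) = 0.02630 rad.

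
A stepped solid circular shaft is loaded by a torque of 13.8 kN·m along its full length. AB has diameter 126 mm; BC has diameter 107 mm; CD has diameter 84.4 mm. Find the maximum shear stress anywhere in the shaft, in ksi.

17.0 ksi

Under the same torque, τ_max = 16T/(πd³) is largest where d is smallest — segment CD (d = 84.4 mm).
τ_max = 16·13800/(π·(0.0844)³) = 1.169×10^8 Pa.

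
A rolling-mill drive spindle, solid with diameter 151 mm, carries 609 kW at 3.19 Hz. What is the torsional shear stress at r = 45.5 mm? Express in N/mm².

27.1 N/mm²

ω = 2π·3.19 = 20.04 rad/s, so T = P/ω = 609×10³ / 20.04 = 30380 N·m.
J = πd⁴/32 = π(0.151)⁴/32 = 5.104×10^-5 m⁴.
Shear stress varies linearly with radius: τ = T·r/J = 30380 × 0.0455 / 5.104×10^-5 = 2.709×10^7 Pa.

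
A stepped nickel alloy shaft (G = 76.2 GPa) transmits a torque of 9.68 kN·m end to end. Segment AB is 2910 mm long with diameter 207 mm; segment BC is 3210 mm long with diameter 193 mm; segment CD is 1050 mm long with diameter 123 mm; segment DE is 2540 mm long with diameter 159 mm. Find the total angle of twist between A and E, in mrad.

J_AB = π(0.207)⁴/32 = 1.80×10^-4 m⁴; J_BC = π(0.193)⁴/32 = 1.36×10^-4 m⁴; J_CD = π(0.123)⁴/32 = 2.25×10^-5 m⁴; J_DE = π(0.159)⁴/32 = 6.27×10^-5 m⁴.
θ = (T/G)·Σ L_i/J_i = (9680/76.2×10⁹)·(2.91/1.80×10^-4 + 3.21/1.36×10^-4 + 1.05/2.25×10^-5 + 2.54/6.27×10^-5) = 0.01612 rad.

16.1 mrad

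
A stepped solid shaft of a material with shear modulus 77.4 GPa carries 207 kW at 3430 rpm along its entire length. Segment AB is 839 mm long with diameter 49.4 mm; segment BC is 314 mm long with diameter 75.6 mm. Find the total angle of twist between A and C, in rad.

0.0114 rad

ω = 2π·3430/60 = 359.2 rad/s, so T = P/ω = 207×10³ / 359.2 = 576.3 N·m.
J_AB = π(0.0494)⁴/32 = 5.85×10^-7 m⁴; J_BC = π(0.0756)⁴/32 = 3.21×10^-6 m⁴.
θ = (T/G)·Σ L_i/J_i = (576.3/77.4×10⁹)·(0.839/5.85×10^-7 + 0.314/3.21×10^-6) = 0.01141 rad.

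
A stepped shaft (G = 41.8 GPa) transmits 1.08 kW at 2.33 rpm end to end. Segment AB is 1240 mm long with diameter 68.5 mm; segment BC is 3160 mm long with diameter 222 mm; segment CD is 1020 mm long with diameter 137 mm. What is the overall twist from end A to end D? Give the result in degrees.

ω = 2π·2.33/60 = 0.2440 rad/s, so T = P/ω = 1.08×10³ / 0.2440 = 4426 N·m.
J_AB = π(0.0685)⁴/32 = 2.16×10^-6 m⁴; J_BC = π(0.222)⁴/32 = 2.38×10^-4 m⁴; J_CD = π(0.137)⁴/32 = 3.46×10^-5 m⁴.
θ = (T/G)·Σ L_i/J_i = (4426/41.8×10⁹)·(1.24/2.16×10^-6 + 3.16/2.38×10^-4 + 1.02/3.46×10^-5) = 0.06527 rad.

3.74°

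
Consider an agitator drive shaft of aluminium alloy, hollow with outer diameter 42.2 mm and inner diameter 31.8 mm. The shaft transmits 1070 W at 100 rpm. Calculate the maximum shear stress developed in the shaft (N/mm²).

10.2 N/mm²

ω = 2π·100/60 = 10.47 rad/s, so T = P/ω = 1070 / 10.47 = 102.2 N·m.
J = π(d_o⁴ − d_i⁴)/32 = π(0.0422⁴ − 0.0318⁴)/32 = 2.110×10^-7 m⁴.
τ_max = T·r/J = 102.2 × 0.0211 / 2.110×10^-7 = 1.022×10^7 Pa.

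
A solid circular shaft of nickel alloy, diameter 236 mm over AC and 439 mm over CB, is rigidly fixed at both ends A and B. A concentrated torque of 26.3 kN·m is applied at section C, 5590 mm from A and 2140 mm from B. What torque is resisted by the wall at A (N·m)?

815 N·m

Compatibility: T_A·a/J_AC = T_B·b/J_CB with T_A + T_B = T₀.
J_AC = 3.05×10^-4 m⁴, J_CB = 3.65×10^-3 m⁴, so T_A = T₀·(J_AC/a)/((J_AC/a)+(J_CB/b)) = 814.9 N·m, T_B = 25490 N·m.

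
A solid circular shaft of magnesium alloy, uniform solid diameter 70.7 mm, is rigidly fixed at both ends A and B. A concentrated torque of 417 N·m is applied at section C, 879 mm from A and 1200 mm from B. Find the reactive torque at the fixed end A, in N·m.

With uniform GJ and both ends fixed, compatibility θ_AC = θ_CB gives T_A·a = T_B·b, together with T_A + T_B = T₀.
T_A = T₀·b/(a+b) = 417.0·1200/2079 = 240.7 N·m; T_B = 176.3 N·m.

241 N·m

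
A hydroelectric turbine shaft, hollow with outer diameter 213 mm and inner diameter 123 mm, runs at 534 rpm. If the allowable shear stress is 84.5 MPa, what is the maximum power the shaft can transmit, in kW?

J = π(d_o⁴ − d_i⁴)/32 = π(0.213⁴ − 0.123⁴)/32 = 1.796×10^-4 m⁴.
T_max = τ_allow·J/r = 8.45×10^7 × 1.796×10^-4 / 0.106 = 142500 N·m.
ω = 2π·534/60 = 55.92 rad/s, so P_max = T_max·ω = 7.969×10^6 W.

7970 kW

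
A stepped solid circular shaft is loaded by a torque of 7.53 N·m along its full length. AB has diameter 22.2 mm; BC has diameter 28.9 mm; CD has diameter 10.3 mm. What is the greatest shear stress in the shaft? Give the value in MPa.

35.1 MPa

Under the same torque, τ_max = 16T/(πd³) is largest where d is smallest — segment CD (d = 10.3 mm).
τ_max = 16·7.530/(π·(0.0103)³) = 3.510×10^7 Pa.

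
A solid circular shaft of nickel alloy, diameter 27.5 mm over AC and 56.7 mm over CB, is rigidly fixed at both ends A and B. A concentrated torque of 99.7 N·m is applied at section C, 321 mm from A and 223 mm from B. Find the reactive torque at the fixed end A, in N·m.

3.69 N·m

Compatibility: T_A·a/J_AC = T_B·b/J_CB with T_A + T_B = T₀.
J_AC = 5.61×10^-8 m⁴, J_CB = 1.01×10^-6 m⁴, so T_A = T₀·(J_AC/a)/((J_AC/a)+(J_CB/b)) = 3.691 N·m, T_B = 96.01 N·m.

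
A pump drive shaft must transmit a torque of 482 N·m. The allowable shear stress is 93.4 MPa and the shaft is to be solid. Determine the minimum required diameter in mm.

29.7 mm

For a solid shaft τ_max = 16T/(πd³), so d = (16T/(π τ_allow))^(1/3) = (16·482.0/(π·9.34×10^7))^(1/3) = 0.02973 m.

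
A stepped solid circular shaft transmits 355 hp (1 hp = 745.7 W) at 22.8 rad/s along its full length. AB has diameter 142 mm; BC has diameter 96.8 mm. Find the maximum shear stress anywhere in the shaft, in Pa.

ω = 22.8 rad/s, so T = P/ω = 355×745.7 / 22.80 = 11610 N·m.
Under the same torque, τ_max = 16T/(πd³) is largest where d is smallest — segment BC (d = 96.8 mm).
τ_max = 16·11610/(π·(0.0968)³) = 6.519×10^7 Pa.

6.52e7 Pa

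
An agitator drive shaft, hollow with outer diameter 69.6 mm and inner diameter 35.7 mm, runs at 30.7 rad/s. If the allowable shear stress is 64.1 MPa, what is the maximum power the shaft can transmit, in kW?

J = π(d_o⁴ − d_i⁴)/32 = π(0.0696⁴ − 0.0357⁴)/32 = 2.144×10^-6 m⁴.
T_max = τ_allow·J/r = 6.41×10^7 × 2.144×10^-6 / 0.0348 = 3950 N·m.
ω = 30.7 rad/s, so P_max = T_max·ω = 1.213×10^5 W.

121 kW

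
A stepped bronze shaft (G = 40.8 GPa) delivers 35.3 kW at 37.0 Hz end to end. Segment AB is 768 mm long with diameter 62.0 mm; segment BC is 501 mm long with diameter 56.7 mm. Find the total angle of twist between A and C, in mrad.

ω = 2π·37.0 = 232.5 rad/s, so T = P/ω = 35.3×10³ / 232.5 = 151.8 N·m.
J_AB = π(0.0620)⁴/32 = 1.45×10^-6 m⁴; J_BC = π(0.0567)⁴/32 = 1.01×10^-6 m⁴.
θ = (T/G)·Σ L_i/J_i = (151.8/40.8×10⁹)·(0.768/1.45×10^-6 + 0.501/1.01×10^-6) = 3.808×10^-3 rad.

3.81 mrad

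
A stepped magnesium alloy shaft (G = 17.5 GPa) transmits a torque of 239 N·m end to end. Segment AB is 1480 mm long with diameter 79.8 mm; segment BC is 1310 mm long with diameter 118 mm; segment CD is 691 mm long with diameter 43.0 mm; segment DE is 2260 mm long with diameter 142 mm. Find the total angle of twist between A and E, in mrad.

34.9 mrad

J_AB = π(0.0798)⁴/32 = 3.98×10^-6 m⁴; J_BC = π(0.118)⁴/32 = 1.90×10^-5 m⁴; J_CD = π(0.0430)⁴/32 = 3.36×10^-7 m⁴; J_DE = π(0.142)⁴/32 = 3.99×10^-5 m⁴.
θ = (T/G)·Σ L_i/J_i = (239.0/17.5×10⁹)·(1.48/3.98×10^-6 + 1.31/1.90×10^-5 + 0.691/3.36×10^-7 + 2.26/3.99×10^-5) = 0.03491 rad.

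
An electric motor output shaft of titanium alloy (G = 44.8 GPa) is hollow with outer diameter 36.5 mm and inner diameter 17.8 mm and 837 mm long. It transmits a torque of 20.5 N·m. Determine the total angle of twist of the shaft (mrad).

J = π(d_o⁴ − d_i⁴)/32 = π(0.0365⁴ − 0.0178⁴)/32 = 1.644×10^-7 m⁴.
θ = T·L/(G·J) = 20.50 × 0.837 / (44.8×10⁹ × 1.644×10^-7) = 2.330×10^-3 rad.

2.33 mrad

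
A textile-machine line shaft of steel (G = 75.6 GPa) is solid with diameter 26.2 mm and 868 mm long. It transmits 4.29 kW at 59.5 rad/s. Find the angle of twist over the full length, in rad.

0.0179 rad

ω = 59.5 rad/s, so T = P/ω = 4.29×10³ / 59.50 = 72.10 N·m.
J = πd⁴/32 = π(0.0262)⁴/32 = 4.626×10^-8 m⁴.
θ = T·L/(G·J) = 72.10 × 0.868 / (75.6×10⁹ × 4.626×10^-8) = 0.01790 rad.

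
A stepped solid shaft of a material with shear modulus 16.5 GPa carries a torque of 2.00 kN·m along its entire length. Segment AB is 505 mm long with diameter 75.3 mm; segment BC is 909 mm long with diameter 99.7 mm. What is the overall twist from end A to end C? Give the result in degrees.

J_AB = π(0.0753)⁴/32 = 3.16×10^-6 m⁴; J_BC = π(0.0997)⁴/32 = 9.70×10^-6 m⁴.
θ = (T/G)·Σ L_i/J_i = (2000/16.5×10⁹)·(0.505/3.16×10^-6 + 0.909/9.70×10^-6) = 0.03075 rad.

1.76°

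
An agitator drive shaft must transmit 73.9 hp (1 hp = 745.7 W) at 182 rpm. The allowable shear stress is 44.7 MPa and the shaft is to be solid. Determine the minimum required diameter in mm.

ω = 2π·182/60 = 19.06 rad/s, so T = P/ω = 73.9×745.7 / 19.06 = 2891 N·m.
For a solid shaft τ_max = 16T/(πd³), so d = (16T/(π τ_allow))^(1/3) = (16·2891/(π·4.47×10^7))^(1/3) = 0.06906 m.

69.1 mm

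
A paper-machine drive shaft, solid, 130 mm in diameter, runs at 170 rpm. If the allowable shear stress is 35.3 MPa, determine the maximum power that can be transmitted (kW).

J = πd⁴/32 = π(0.130)⁴/32 = 2.804×10^-5 m⁴.
T_max = τ_allow·J/r = 3.53×10^7 × 2.804×10^-5 / 0.0650 = 15230 N·m.
ω = 2π·170/60 = 17.80 rad/s, so P_max = T_max·ω = 2.711×10^5 W.

271 kW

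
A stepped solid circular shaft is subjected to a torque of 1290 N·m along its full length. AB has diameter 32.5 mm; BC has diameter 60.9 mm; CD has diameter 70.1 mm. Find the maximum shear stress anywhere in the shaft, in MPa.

191 MPa

Under the same torque, τ_max = 16T/(πd³) is largest where d is smallest — segment AB (d = 32.5 mm).
τ_max = 16·1290/(π·(0.0325)³) = 1.914×10^8 Pa.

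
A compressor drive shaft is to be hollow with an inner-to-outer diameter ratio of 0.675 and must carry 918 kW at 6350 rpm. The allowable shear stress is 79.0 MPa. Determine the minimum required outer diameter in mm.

48.2 mm

ω = 2π·6350/60 = 665.0 rad/s, so T = P/ω = 918×10³ / 665.0 = 1381 N·m.
For a hollow shaft with d_i/d_o = 0.675: τ_max = 16T/(π d_o³ (1−k⁴)), so d_o = [16T/(π τ_allow (1−k⁴))]^(1/3) = [16·1381/(π·7.90×10^7·0.7924)]^(1/3) = 0.04825 m.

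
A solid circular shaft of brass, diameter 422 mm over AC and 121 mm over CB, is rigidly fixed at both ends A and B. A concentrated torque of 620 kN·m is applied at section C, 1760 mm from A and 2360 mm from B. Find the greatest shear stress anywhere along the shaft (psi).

6060 psi

Compatibility: T_A·a/J_AC = T_B·b/J_CB with T_A + T_B = T₀.
J_AC = 3.11×10^-3 m⁴, J_CB = 2.10×10^-5 m⁴, so T_A = T₀·(J_AC/a)/((J_AC/a)+(J_CB/b)) = 616900 N·m, T_B = 3110 N·m.
τ in each portion: τ_AC = 4.18×10^7 Pa, τ_CB = 8.94×10^6 Pa; maximum is in AC.
τ_max = T_AC·r/J = 616900·0.211/3.11×10^-3 = 4.181×10^7 Pa.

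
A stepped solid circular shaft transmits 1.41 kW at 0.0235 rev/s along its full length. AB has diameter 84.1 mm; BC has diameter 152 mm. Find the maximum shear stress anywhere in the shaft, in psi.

11900 psi

ω = 2π·0.0235 = 0.1477 rad/s, so T = P/ω = 1.41×10³ / 0.1477 = 9549 N·m.
Under the same torque, τ_max = 16T/(πd³) is largest where d is smallest — segment AB (d = 84.1 mm).
τ_max = 16·9549/(π·(0.0841)³) = 8.176×10^7 Pa.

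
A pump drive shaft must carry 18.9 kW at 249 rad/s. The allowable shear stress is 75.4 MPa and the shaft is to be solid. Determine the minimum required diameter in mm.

17.2 mm

ω = 249 rad/s, so T = P/ω = 18.9×10³ / 249.0 = 75.90 N·m.
For a solid shaft τ_max = 16T/(πd³), so d = (16T/(π τ_allow))^(1/3) = (16·75.90/(π·7.54×10^7))^(1/3) = 0.01724 m.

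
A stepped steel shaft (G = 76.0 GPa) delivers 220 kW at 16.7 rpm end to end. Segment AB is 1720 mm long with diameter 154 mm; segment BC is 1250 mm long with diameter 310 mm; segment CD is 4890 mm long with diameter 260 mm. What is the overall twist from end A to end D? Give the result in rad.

0.0719 rad

ω = 2π·16.7/60 = 1.749 rad/s, so T = P/ω = 220×10³ / 1.749 = 125800 N·m.
J_AB = π(0.154)⁴/32 = 5.52×10^-5 m⁴; J_BC = π(0.310)⁴/32 = 9.07×10^-4 m⁴; J_CD = π(0.260)⁴/32 = 4.49×10^-4 m⁴.
θ = (T/G)·Σ L_i/J_i = (125800/76.0×10⁹)·(1.72/5.52×10^-5 + 1.25/9.07×10^-4 + 4.89/4.49×10^-4) = 0.07188 rad.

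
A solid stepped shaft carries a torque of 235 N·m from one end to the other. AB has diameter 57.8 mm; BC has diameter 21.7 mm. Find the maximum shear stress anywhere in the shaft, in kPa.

Under the same torque, τ_max = 16T/(πd³) is largest where d is smallest — segment BC (d = 21.7 mm).
τ_max = 16·235.0/(π·(0.0217)³) = 1.171×10^8 Pa.

117000 kPa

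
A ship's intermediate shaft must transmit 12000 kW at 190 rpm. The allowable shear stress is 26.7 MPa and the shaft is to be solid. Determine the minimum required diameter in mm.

486 mm

ω = 2π·190/60 = 19.90 rad/s, so T = P/ω = 12000×10³ / 19.90 = 603100 N·m.
For a solid shaft τ_max = 16T/(πd³), so d = (16T/(π τ_allow))^(1/3) = (16·603100/(π·2.67×10^7))^(1/3) = 0.4864 m.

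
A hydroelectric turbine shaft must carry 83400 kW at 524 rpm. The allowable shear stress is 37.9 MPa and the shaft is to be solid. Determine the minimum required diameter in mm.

ω = 2π·524/60 = 54.87 rad/s, so T = P/ω = 83400×10³ / 54.87 = 1.520e6 N·m.
For a solid shaft τ_max = 16T/(πd³), so d = (16T/(π τ_allow))^(1/3) = (16·1.520e6/(π·3.79×10^7))^(1/3) = 0.5889 m.

589 mm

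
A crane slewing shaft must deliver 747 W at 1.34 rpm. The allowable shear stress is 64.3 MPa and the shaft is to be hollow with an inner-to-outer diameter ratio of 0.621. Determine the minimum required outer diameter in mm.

79.1 mm

ω = 2π·1.34/60 = 0.1403 rad/s, so T = P/ω = 747 / 0.1403 = 5323 N·m.
For a hollow shaft with d_i/d_o = 0.621: τ_max = 16T/(π d_o³ (1−k⁴)), so d_o = [16T/(π τ_allow (1−k⁴))]^(1/3) = [16·5323/(π·6.43×10^7·0.8513)]^(1/3) = 0.07912 m.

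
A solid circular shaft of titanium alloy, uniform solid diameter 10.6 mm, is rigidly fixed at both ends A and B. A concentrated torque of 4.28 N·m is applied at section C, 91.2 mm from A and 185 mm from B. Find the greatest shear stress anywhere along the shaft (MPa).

12.3 MPa

With uniform GJ and both ends fixed, compatibility θ_AC = θ_CB gives T_A·a = T_B·b, together with T_A + T_B = T₀.
T_A = T₀·b/(a+b) = 4.280·185/276.2 = 2.867 N·m; T_B = 1.413 N·m.
τ in each portion: τ_AC = 1.23×10^7 Pa, τ_CB = 6.04×10^6 Pa; maximum is in AC.
τ_max = T_AC·r/J = 2.867·0.00530/1.24×10^-9 = 1.226×10^7 Pa.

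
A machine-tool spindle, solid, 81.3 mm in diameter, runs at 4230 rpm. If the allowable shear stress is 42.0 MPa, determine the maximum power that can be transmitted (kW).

1960 kW

J = πd⁴/32 = π(0.0813)⁴/32 = 4.289×10^-6 m⁴.
T_max = τ_allow·J/r = 4.20×10^7 × 4.289×10^-6 / 0.0406 = 4432 N·m.
ω = 2π·4230/60 = 443.0 rad/s, so P_max = T_max·ω = 1.963×10^6 W.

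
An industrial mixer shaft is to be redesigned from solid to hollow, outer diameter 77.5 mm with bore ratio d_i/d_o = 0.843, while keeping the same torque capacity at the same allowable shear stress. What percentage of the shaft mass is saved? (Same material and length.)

53.8 %

Equal τ_max and T ⇒ the solid shaft needs d_s³ = d_o³(1−k⁴), so d_s = 77.5·(1−0.843⁴)^(1/3) = 61.31 mm.
Area ratio A_h/A_s = d_o²(1−k²)/d_s² = (1−k²)/(1−k⁴)^(2/3) = 0.4624.
Mass saving = 1 − 0.4624 = 53.8 %.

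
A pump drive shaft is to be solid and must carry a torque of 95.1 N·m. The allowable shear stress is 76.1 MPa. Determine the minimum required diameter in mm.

For a solid shaft τ_max = 16T/(πd³), so d = (16T/(π τ_allow))^(1/3) = (16·95.10/(π·7.61×10^7))^(1/3) = 0.01853 m.

18.5 mm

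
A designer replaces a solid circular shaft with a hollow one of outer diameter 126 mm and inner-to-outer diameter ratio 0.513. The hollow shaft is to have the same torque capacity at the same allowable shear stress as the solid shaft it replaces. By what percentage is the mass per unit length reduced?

Equal τ_max and T ⇒ the solid shaft needs d_s³ = d_o³(1−k⁴), so d_s = 126·(1−0.513⁴)^(1/3) = 123.0 mm.
Area ratio A_h/A_s = d_o²(1−k²)/d_s² = (1−k²)/(1−k⁴)^(2/3) = 0.7729.
Mass saving = 1 − 0.7729 = 22.7 %.

22.7 %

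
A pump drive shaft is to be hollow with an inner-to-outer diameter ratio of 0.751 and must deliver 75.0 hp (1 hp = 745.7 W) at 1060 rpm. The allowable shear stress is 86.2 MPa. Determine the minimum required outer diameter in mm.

35.2 mm

ω = 2π·1060/60 = 111.0 rad/s, so T = P/ω = 75.0×745.7 / 111.0 = 503.8 N·m.
For a hollow shaft with d_i/d_o = 0.751: τ_max = 16T/(π d_o³ (1−k⁴)), so d_o = [16T/(π τ_allow (1−k⁴))]^(1/3) = [16·503.8/(π·8.62×10^7·0.6819)]^(1/3) = 0.03521 m.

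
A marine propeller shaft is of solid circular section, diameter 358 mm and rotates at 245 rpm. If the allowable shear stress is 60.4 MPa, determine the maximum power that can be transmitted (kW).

14000 kW

J = πd⁴/32 = π(0.358)⁴/32 = 1.613×10^-3 m⁴.
T_max = τ_allow·J/r = 6.04×10^7 × 1.613×10^-3 / 0.179 = 544100 N·m.
ω = 2π·245/60 = 25.66 rad/s, so P_max = T_max·ω = 1.396×10^7 W.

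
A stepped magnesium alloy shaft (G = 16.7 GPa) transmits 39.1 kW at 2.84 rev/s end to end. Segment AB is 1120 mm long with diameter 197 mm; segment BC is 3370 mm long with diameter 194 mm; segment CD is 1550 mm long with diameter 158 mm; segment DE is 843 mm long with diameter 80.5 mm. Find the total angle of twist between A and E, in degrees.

ω = 2π·2.84 = 17.84 rad/s, so T = P/ω = 39.1×10³ / 17.84 = 2191 N·m.
J_AB = π(0.197)⁴/32 = 1.48×10^-4 m⁴; J_BC = π(0.194)⁴/32 = 1.39×10^-4 m⁴; J_CD = π(0.158)⁴/32 = 6.12×10^-5 m⁴; J_DE = π(0.0805)⁴/32 = 4.12×10^-6 m⁴.
θ = (T/G)·Σ L_i/J_i = (2191/16.7×10⁹)·(1.12/1.48×10^-4 + 3.37/1.39×10^-4 + 1.55/6.12×10^-5 + 0.843/4.12×10^-6) = 0.03433 rad.

1.97°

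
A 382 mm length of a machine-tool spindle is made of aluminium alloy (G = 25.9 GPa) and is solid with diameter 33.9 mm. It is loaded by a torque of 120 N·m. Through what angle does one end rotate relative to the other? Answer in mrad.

J = πd⁴/32 = π(0.0339)⁴/32 = 1.297×10^-7 m⁴.
θ = T·L/(G·J) = 120.0 × 0.382 / (25.9×10⁹ × 1.297×10^-7) = 0.01365 rad.

13.7 mrad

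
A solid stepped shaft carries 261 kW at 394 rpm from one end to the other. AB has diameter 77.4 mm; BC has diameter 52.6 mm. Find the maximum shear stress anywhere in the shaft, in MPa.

221 MPa

ω = 2π·394/60 = 41.26 rad/s, so T = P/ω = 261×10³ / 41.26 = 6326 N·m.
Under the same torque, τ_max = 16T/(πd³) is largest where d is smallest — segment BC (d = 52.6 mm).
τ_max = 16·6326/(π·(0.0526)³) = 2.214×10^8 Pa.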